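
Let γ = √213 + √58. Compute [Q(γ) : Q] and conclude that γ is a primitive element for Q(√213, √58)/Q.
[Q(γ) : Q] = 4 (equivalently, Q(γ) = Q(√213, √58))

Obviously Q(γ) ⊆ Q(√213, √58), and [Q(√213, √58):Q] = 4 (since 213, 58 are distinct squarefree integers > 1 with 12354 not a perfect square). To show equality we compute the minimal polynomial of γ. From γ = √213 + √58: γ^2 = 213 + 2√(12354) + 58 = 271 + 2√(12354), so γ^2 - 271 = 2√(12354); squaring, (γ^2 - 271)^2 = 4·12354, i.e. γ^4 - 542γ^2 + 73441 - 49416 = 0, i.e. γ^4 - 542γ^2 + 24025 = 0. So γ is a root of x^4 - 542x^2 + 24025. This polynomial is irreducible over Q: it has no rational root (each ±√213 ± √58 is irrational), and any factorization into two quadratics over Q would force √(12354) ∈ Q (pairing opposite roots) or √213, √58 ∈ Q (other pairings), all impossible. Hence [Q(γ):Q] = 4 = [Q(√213, √58):Q], so Q(γ) = Q(√213, √58).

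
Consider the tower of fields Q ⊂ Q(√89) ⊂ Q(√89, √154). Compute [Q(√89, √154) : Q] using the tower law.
[Q(√89, √154) : Q] = 4

[Q(√89):Q] = 2 (min poly x^2 - 89, irreducible since 89 is squarefree > 1). For the top step, suppose √154 ∈ Q(√89), say √154 = c + d√89 with c, d ∈ Q. Squaring: 154 = c^2 + 89d^2 + 2cd√89. Since √89 ∉ Q this forces 2cd = 0. If d = 0 then √154 = c ∈ Q, contradicting 154 squarefree > 1. If c = 0 then 154 = 89d^2, so 89·154 = (89d)^2 is a perfect square in Q — but 89·154 = 13706 is not a perfect square (since 89 and 154 are distinct squarefree integers). Contradiction. Hence √154 ∉ Q(√89), so x^2 - 154 stays irreducible over Q(√89) and [Q(√89, √154) : Q(√89)] = 2. By the tower law, [Q(√89, √154) : Q] = 2 · 2 = 4.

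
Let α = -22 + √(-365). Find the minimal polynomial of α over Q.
m_α(x) = x^2 + 44x + 849

From α + 22 = √(-365), squaring gives (α + 22)^2 = -365, i.e. α^2 + 44α + 484 = -365, so α^2 + 44α + 849 = 0. The discriminant of x^2 + 44x + 849 is (44)^2 - 4·(849) = 1936 - 3396 = -1460, and 4·(-365) is not a perfect square in Q since -365 is squarefree and ≠ 1. Hence x^2 + 44x + 849 is irreducible over Q and is the minimal polynomial of α.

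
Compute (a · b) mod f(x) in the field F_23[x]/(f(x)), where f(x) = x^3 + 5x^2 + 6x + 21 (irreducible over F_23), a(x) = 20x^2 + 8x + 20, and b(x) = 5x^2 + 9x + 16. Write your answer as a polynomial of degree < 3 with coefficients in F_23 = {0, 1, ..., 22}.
a · b ≡ 4x^2 + 3x + 13 (mod f(x))

Multiply in F_23[x]: a(x)·b(x) = (20x^2 + 8x + 20)·(5x^2 + 9x + 16) = 8x^4 + 13x^3 + 9x^2 + 9x + 21. This has degree ≥ 3, so divide by f(x) over F_23: 8x^4 + 13x^3 + 9x^2 + 9x + 21 = (8x + 19)·(x^3 + 5x^2 + 6x + 21) + (4x^2 + 3x + 13). Hence a·b ≡ 4x^2 + 3x + 13 (mod f). (F_23[x]/(f) is a field with 23^3 = 12167 elements since f is irreducible of degree 3.)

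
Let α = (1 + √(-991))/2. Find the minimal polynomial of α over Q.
m_α(x) = x^2 - x + 248

From 2α - 1 = √(-991), squaring gives (2α - 1)^2 = -991, i.e. 4α^2 - 4α + 1 = -991, so α^2 - α + (1 + 991)/4 = 0. Since -991 ≡ 1 (mod 4), (1 + 991)/4 = 248 ∈ Z. The polynomial x^2 - x + 248 has discriminant 1 - 4·(248) = -991, which is not a perfect square in Q (d = -991 is squarefree and ≠ 1), so x^2 - x + 248 is irreducible over Q. It is the minimal polynomial of α.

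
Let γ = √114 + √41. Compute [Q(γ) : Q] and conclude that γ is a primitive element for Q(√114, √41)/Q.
[Q(γ) : Q] = 4 (equivalently, Q(γ) = Q(√114, √41))

Obviously Q(γ) ⊆ Q(√114, √41), and [Q(√114, √41):Q] = 4 (since 114, 41 are distinct squarefree integers > 1 with 4674 not a perfect square). To show equality we compute the minimal polynomial of γ. From γ = √114 + √41: γ^2 = 114 + 2√(4674) + 41 = 155 + 2√(4674), so γ^2 - 155 = 2√(4674); squaring, (γ^2 - 155)^2 = 4·4674, i.e. γ^4 - 310γ^2 + 24025 - 18696 = 0, i.e. γ^4 - 310γ^2 + 5329 = 0. So γ is a root of x^4 - 310x^2 + 5329. This polynomial is irreducible over Q: it has no rational root (each ±√114 ± √41 is irrational), and any factorization into two quadratics over Q would force √(4674) ∈ Q (pairing opposite roots) or √114, √41 ∈ Q (other pairings), all impossible. Hence [Q(γ):Q] = 4 = [Q(√114, √41):Q], so Q(γ) = Q(√114, √41).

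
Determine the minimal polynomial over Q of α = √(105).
m_α(x) = x^2 - 105

α satisfies α^2 - 105 = 0, so x^2 - 105 annihilates α. Since d = 105 is squarefree and ≠ 1, it is not a perfect square in Q, so x^2 - 105 has no rational root and is therefore irreducible over Q (a degree-2 polynomial over a field is irreducible iff it has no root). Hence m_α(x) = x^2 - 105.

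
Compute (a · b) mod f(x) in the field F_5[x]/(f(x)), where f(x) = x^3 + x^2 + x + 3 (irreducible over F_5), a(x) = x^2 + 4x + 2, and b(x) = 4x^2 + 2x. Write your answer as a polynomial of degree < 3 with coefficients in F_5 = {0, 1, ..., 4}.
a · b ≡ 3x^2 + 3x + 3 (mod f(x))

Multiply in F_5[x]: a(x)·b(x) = (x^2 + 4x + 2)·(4x^2 + 2x) = 4x^4 + 3x^3 + x^2 + 4x. This has degree ≥ 3, so divide by f(x) over F_5: 4x^4 + 3x^3 + x^2 + 4x = (4x + 4)·(x^3 + x^2 + x + 3) + (3x^2 + 3x + 3). Hence a·b ≡ 3x^2 + 3x + 3 (mod f). (F_5[x]/(f) is a field with 5^3 = 125 elements since f is irreducible of degree 3.)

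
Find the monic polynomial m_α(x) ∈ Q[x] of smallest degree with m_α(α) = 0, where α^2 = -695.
m_α(x) = x^2 + 695

α satisfies α^2 + 695 = 0, so x^2 + 695 annihilates α. Since d = -695 is squarefree and ≠ 1, it is not a perfect square in Q, so x^2 + 695 has no rational root and is therefore irreducible over Q (a degree-2 polynomial over a field is irreducible iff it has no root). Hence m_α(x) = x^2 + 695.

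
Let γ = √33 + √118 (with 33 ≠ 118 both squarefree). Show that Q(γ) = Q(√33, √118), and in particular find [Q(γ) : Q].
[Q(γ) : Q] = 4 (equivalently, Q(γ) = Q(√33, √118))

Obviously Q(γ) ⊆ Q(√33, √118), and [Q(√33, √118):Q] = 4 (since 33, 118 are distinct squarefree integers > 1 with 3894 not a perfect square). To show equality we compute the minimal polynomial of γ. From γ = √33 + √118: γ^2 = 33 + 2√(3894) + 118 = 151 + 2√(3894), so γ^2 - 151 = 2√(3894); squaring, (γ^2 - 151)^2 = 4·3894, i.e. γ^4 - 302γ^2 + 22801 - 15576 = 0, i.e. γ^4 - 302γ^2 + 7225 = 0. So γ is a root of x^4 - 302x^2 + 7225. This polynomial is irreducible over Q: it has no rational root (each ±√33 ± √118 is irrational), and any factorization into two quadratics over Q would force √(3894) ∈ Q (pairing opposite roots) or √33, √118 ∈ Q (other pairings), all impossible. Hence [Q(γ):Q] = 4 = [Q(√33, √118):Q], so Q(γ) = Q(√33, √118).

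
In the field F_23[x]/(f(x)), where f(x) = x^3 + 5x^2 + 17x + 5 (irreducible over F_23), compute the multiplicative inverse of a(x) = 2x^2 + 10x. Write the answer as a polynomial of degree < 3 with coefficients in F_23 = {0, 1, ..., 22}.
a(x)^(-1) ≡ 8x^2 + 16x + 21 (mod f(x))

Since f is irreducible over F_23, F_23[x]/(f) is a field and a(x) ≠ 0 has an inverse. Apply the extended Euclidean algorithm to f(x) and a(x) in F_23[x]: f(x) = (12x)·a(x) + (17x + 5);  a(x) = (15x + 7)·(17x + 5) + (11). The last nonzero remainder is the constant 11 = gcd(f, a) in F_23. Back-substituting through the division chain expresses 11 = s(x)·a(x) + t(x)·f(x) with s(x) ≡ 19x^2 + 15x + 1 (mod f), so (19x^2 + 15x + 1)·a(x) ≡ 11 (mod f). Multiplying by 11^(-1) ≡ 21 in F_23 gives a(x)^(-1) ≡ 21·(19x^2 + 15x + 1) ≡ 8x^2 + 16x + 21 (mod f). Check: (2x^2 + 10x)·(8x^2 + 16x + 21) = 16x^4 + 20x^3 + 18x^2 + 3x ≡ 1 (mod x^3 + 5x^2 + 17x + 5).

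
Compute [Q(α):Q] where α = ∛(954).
[Q(α):Q] = 3

The minimal polynomial of α is x^3 - 954, irreducible over Q since 954 is not a perfect cube (so x^3 - 954 has no rational root). Hence [Q(α):Q] = deg(m_α) = 3.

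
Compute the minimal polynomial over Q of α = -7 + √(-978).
m_α(x) = x^2 + 14x + 1027

From α + 7 = √(-978), squaring gives (α + 7)^2 = -978, i.e. α^2 + 14α + 49 = -978, so α^2 + 14α + 1027 = 0. The discriminant of x^2 + 14x + 1027 is (14)^2 - 4·(1027) = 196 - 4108 = -3912, and 4·(-978) is not a perfect square in Q since -978 is squarefree and ≠ 1. Hence x^2 + 14x + 1027 is irreducible over Q and is the minimal polynomial of α.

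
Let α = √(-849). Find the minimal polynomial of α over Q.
m_α(x) = x^2 + 849

α satisfies α^2 + 849 = 0, so x^2 + 849 annihilates α. Since d = -849 is squarefree and ≠ 1, it is not a perfect square in Q, so x^2 + 849 has no rational root and is therefore irreducible over Q (a degree-2 polynomial over a field is irreducible iff it has no root). Hence m_α(x) = x^2 + 849.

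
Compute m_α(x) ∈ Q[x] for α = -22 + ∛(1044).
m_α(x) = x^3 + 66x^2 + 1452x + 9604

Set β = α + 22 = ∛(1044), so β^3 = 1044. Then (α + 22)^3 - 1044 = 0, i.e. α is a root of g(x) = (x + 22)^3 - 1044 = x^3 + 66x^2 + 1452x + 9604. Since g(x) = h(x + 22) where h(x) = x^3 - 1044, and h is irreducible over Q (because 1044 is not a perfect cube, so h has no rational root, and a monic cubic with no rational root is irreducible), g is also irreducible (irreducibility is preserved under the substitution x → x + 22). Hence m_α(x) = x^3 + 66x^2 + 1452x + 9604.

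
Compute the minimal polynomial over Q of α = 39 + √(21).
m_α(x) = x^2 - 78x + 1500

From α - 39 = √(21), squaring gives (α - 39)^2 = 21, i.e. α^2 - 78α + 1521 = 21, so α^2 - 78α + 1500 = 0. The discriminant of x^2 - 78x + 1500 is (-78)^2 - 4·(1500) = 6084 - 6000 = 84, and 4·(21) is not a perfect square in Q since 21 is squarefree and ≠ 1. Hence x^2 - 78x + 1500 is irreducible over Q and is the minimal polynomial of α.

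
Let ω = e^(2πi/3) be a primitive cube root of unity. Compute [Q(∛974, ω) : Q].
[Q(∛974, ω) : Q] = 6

[Q(∛974):Q] = 3 (min poly x^3 - 974, irreducible since 974 is not a perfect cube). [Q(ω):Q] = 2 (min poly x^2 + x + 1). Since Q(∛974) ⊂ R and ω ∉ R, we have ω ∉ Q(∛974), so x^2 + x + 1 remains irreducible over Q(∛974) and [Q(∛974, ω) : Q(∛974)] = 2. By the tower law, [Q(∛974, ω) : Q] = 3 · 2 = 6. (In fact Q(∛974, ω) is the splitting field of x^3 - 974 over Q.)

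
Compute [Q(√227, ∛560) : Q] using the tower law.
[Q(√227, ∛560) : Q] = 6

Let L = Q(√227, ∛560). Since Q(√227) ⊂ L and [Q(√227):Q] = 2, the tower law gives 2 | [L:Q]. Likewise Q(∛560) ⊂ L with [Q(∛560):Q] = 3 (because 560 is not a perfect cube), so 3 | [L:Q]. As gcd(2,3) = 1, [L:Q] is divisible by 6. Conversely L is generated over Q by √227 and ∛560, so [L:Q] ≤ 2·3 = 6. Therefore [Q(√227, ∛560) : Q] = 6.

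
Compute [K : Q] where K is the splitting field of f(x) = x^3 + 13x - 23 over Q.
[K : Q] = 6

By the rational root test, any rational root of the monic integer polynomial f(x) = x^3 + 13x - 23 must be an integer dividing the constant term -23, i.e. one of ±{1, 23}. Evaluating: f(1) = -9, f(-1) = -37, f(23) = 12443, f(-23) = -12489; none is 0, so f has no rational root and is therefore irreducible over Q (a cubic with no linear factor over a field is irreducible). For an irreducible cubic, the Galois group is A_3 or S_3 according as the discriminant disc(f) = -4a^3 - 27b^2 = -4·(13)^3 - 27·(-23)^2 = -23071 is or is not a square in Q. Here disc(f) = -23071 is not a perfect square in Q, so the Galois group of f over Q is not contained in A_3 and must be all of S_3. The splitting field has degree |S_3| = 6 over Q, so [K : Q] = 6.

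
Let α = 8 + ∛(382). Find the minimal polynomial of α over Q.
m_α(x) = x^3 - 24x^2 + 192x - 894

Set β = α - 8 = ∛(382), so β^3 = 382. Then (α - 8)^3 - 382 = 0, i.e. α is a root of g(x) = (x - 8)^3 - 382 = x^3 - 24x^2 + 192x - 894. Since g(x) = h(x - 8) where h(x) = x^3 - 382, and h is irreducible over Q (because 382 is not a perfect cube, so h has no rational root, and a monic cubic with no rational root is irreducible), g is also irreducible (irreducibility is preserved under the substitution x → x - 8). Hence m_α(x) = x^3 - 24x^2 + 192x - 894.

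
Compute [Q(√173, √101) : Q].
[Q(√173, √101) : Q] = 4

[Q(√173):Q] = 2 (min poly x^2 - 173, irreducible since 173 is squarefree > 1). For the top step, suppose √101 ∈ Q(√173), say √101 = c + d√173 with c, d ∈ Q. Squaring: 101 = c^2 + 173d^2 + 2cd√173. Since √173 ∉ Q this forces 2cd = 0. If d = 0 then √101 = c ∈ Q, contradicting 101 squarefree > 1. If c = 0 then 101 = 173d^2, so 173·101 = (173d)^2 is a perfect square in Q — but 173·101 = 17473 is not a perfect square (since 173 and 101 are distinct squarefree integers). Contradiction. Hence √101 ∉ Q(√173), so x^2 - 101 stays irreducible over Q(√173) and [Q(√173, √101) : Q(√173)] = 2. By the tower law, [Q(√173, √101) : Q] = 2 · 2 = 4.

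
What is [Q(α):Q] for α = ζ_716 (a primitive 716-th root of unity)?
[Q(α):Q] = 356

The minimal polynomial of ζ_716 over Q is the 716-th cyclotomic polynomial Φ_716(x), which is irreducible over Q and has degree φ(716) = 356. Hence [Q(α):Q] = φ(716) = 356.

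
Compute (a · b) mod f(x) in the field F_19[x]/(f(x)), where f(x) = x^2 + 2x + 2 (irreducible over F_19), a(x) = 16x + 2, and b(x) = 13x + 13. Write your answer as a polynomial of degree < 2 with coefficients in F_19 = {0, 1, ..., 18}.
a · b ≡ 8x + 9 (mod f(x))

Multiply in F_19[x]: a(x)·b(x) = (16x + 2)·(13x + 13) = 18x^2 + 6x + 7. This has degree ≥ 2, so divide by f(x) over F_19: 18x^2 + 6x + 7 = (18)·(x^2 + 2x + 2) + (8x + 9). Hence a·b ≡ 8x + 9 (mod f). (F_19[x]/(f) is a field with 19^2 = 361 elements since f is irreducible of degree 2.)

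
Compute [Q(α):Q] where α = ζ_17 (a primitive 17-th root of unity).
[Q(α):Q] = 16

The minimal polynomial of ζ_17 over Q is the 17-th cyclotomic polynomial Φ_17(x), which is irreducible over Q and has degree φ(17) = 16. Hence [Q(α):Q] = φ(17) = 16.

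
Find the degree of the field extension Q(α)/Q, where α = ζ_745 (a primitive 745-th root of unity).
[Q(α):Q] = 592

The minimal polynomial of ζ_745 over Q is the 745-th cyclotomic polynomial Φ_745(x), which is irreducible over Q and has degree φ(745) = 592. Hence [Q(α):Q] = φ(745) = 592.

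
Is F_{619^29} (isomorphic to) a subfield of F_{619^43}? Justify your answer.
No: F_{619^29} is not a subfield of F_{619^43}

F_{p^m} embeds in F_{p^n} iff m | n. Here 29 ∤ 43 (since 43 = 1·29 + 14 with remainder 14 ≠ 0), so F_{619^29} is not a subfield of F_{619^43}. Equivalently: if it were, the tower law would give 29 = [F_{619^29}:F_619] dividing [F_{619^43}:F_619] = 43, contradiction.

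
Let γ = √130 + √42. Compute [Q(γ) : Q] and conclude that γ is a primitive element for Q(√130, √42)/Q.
[Q(γ) : Q] = 4 (equivalently, Q(γ) = Q(√130, √42))

Obviously Q(γ) ⊆ Q(√130, √42), and [Q(√130, √42):Q] = 4 (since 130, 42 are distinct squarefree integers > 1 with 5460 not a perfect square). To show equality we compute the minimal polynomial of γ. From γ = √130 + √42: γ^2 = 130 + 2√(5460) + 42 = 172 + 2√(5460), so γ^2 - 172 = 2√(5460); squaring, (γ^2 - 172)^2 = 4·5460, i.e. γ^4 - 344γ^2 + 29584 - 21840 = 0, i.e. γ^4 - 344γ^2 + 7744 = 0. So γ is a root of x^4 - 344x^2 + 7744. This polynomial is irreducible over Q: it has no rational root (each ±√130 ± √42 is irrational), and any factorization into two quadratics over Q would force √(5460) ∈ Q (pairing opposite roots) or √130, √42 ∈ Q (other pairings), all impossible. Hence [Q(γ):Q] = 4 = [Q(√130, √42):Q], so Q(γ) = Q(√130, √42).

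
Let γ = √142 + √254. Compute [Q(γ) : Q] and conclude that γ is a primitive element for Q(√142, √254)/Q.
[Q(γ) : Q] = 4 (equivalently, Q(γ) = Q(√142, √254))

Obviously Q(γ) ⊆ Q(√142, √254), and [Q(√142, √254):Q] = 4 (since 142, 254 are distinct squarefree integers > 1 with 36068 not a perfect square). To show equality we compute the minimal polynomial of γ. From γ = √142 + √254: γ^2 = 142 + 2√(36068) + 254 = 396 + 2√(36068), so γ^2 - 396 = 2√(36068); squaring, (γ^2 - 396)^2 = 4·36068, i.e. γ^4 - 792γ^2 + 156816 - 144272 = 0, i.e. γ^4 - 792γ^2 + 12544 = 0. So γ is a root of x^4 - 792x^2 + 12544. This polynomial is irreducible over Q: it has no rational root (each ±√142 ± √254 is irrational), and any factorization into two quadratics over Q would force √(36068) ∈ Q (pairing opposite roots) or √142, √254 ∈ Q (other pairings), all impossible. Hence [Q(γ):Q] = 4 = [Q(√142, √254):Q], so Q(γ) = Q(√142, √254).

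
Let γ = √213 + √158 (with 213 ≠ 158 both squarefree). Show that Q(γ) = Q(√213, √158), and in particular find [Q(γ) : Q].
[Q(γ) : Q] = 4 (equivalently, Q(γ) = Q(√213, √158))

Obviously Q(γ) ⊆ Q(√213, √158), and [Q(√213, √158):Q] = 4 (since 213, 158 are distinct squarefree integers > 1 with 33654 not a perfect square). To show equality we compute the minimal polynomial of γ. From γ = √213 + √158: γ^2 = 213 + 2√(33654) + 158 = 371 + 2√(33654), so γ^2 - 371 = 2√(33654); squaring, (γ^2 - 371)^2 = 4·33654, i.e. γ^4 - 742γ^2 + 137641 - 134616 = 0, i.e. γ^4 - 742γ^2 + 3025 = 0. So γ is a root of x^4 - 742x^2 + 3025. This polynomial is irreducible over Q: it has no rational root (each ±√213 ± √158 is irrational), and any factorization into two quadratics over Q would force √(33654) ∈ Q (pairing opposite roots) or √213, √158 ∈ Q (other pairings), all impossible. Hence [Q(γ):Q] = 4 = [Q(√213, √158):Q], so Q(γ) = Q(√213, √158).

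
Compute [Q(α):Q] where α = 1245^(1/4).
[Q(α):Q] = 4

α is a root of x^4 - 1245. By Eisenstein's criterion at the prime p = 3 (which divides the constant term 1245 but p^2 = 9 does not, since 1245 is squarefree), x^4 - 1245 is irreducible over Q. Hence [Q(α):Q] = 4.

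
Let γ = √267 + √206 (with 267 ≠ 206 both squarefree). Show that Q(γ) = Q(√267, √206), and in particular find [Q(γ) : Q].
[Q(γ) : Q] = 4 (equivalently, Q(γ) = Q(√267, √206))

Obviously Q(γ) ⊆ Q(√267, √206), and [Q(√267, √206):Q] = 4 (since 267, 206 are distinct squarefree integers > 1 with 55002 not a perfect square). To show equality we compute the minimal polynomial of γ. From γ = √267 + √206: γ^2 = 267 + 2√(55002) + 206 = 473 + 2√(55002), so γ^2 - 473 = 2√(55002); squaring, (γ^2 - 473)^2 = 4·55002, i.e. γ^4 - 946γ^2 + 223729 - 220008 = 0, i.e. γ^4 - 946γ^2 + 3721 = 0. So γ is a root of x^4 - 946x^2 + 3721. This polynomial is irreducible over Q: it has no rational root (each ±√267 ± √206 is irrational), and any factorization into two quadratics over Q would force √(55002) ∈ Q (pairing opposite roots) or √267, √206 ∈ Q (other pairings), all impossible. Hence [Q(γ):Q] = 4 = [Q(√267, √206):Q], so Q(γ) = Q(√267, √206).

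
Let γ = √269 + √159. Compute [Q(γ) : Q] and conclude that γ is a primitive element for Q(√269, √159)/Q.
[Q(γ) : Q] = 4 (equivalently, Q(γ) = Q(√269, √159))

Obviously Q(γ) ⊆ Q(√269, √159), and [Q(√269, √159):Q] = 4 (since 269, 159 are distinct squarefree integers > 1 with 42771 not a perfect square). To show equality we compute the minimal polynomial of γ. From γ = √269 + √159: γ^2 = 269 + 2√(42771) + 159 = 428 + 2√(42771), so γ^2 - 428 = 2√(42771); squaring, (γ^2 - 428)^2 = 4·42771, i.e. γ^4 - 856γ^2 + 183184 - 171084 = 0, i.e. γ^4 - 856γ^2 + 12100 = 0. So γ is a root of x^4 - 856x^2 + 12100. This polynomial is irreducible over Q: it has no rational root (each ±√269 ± √159 is irrational), and any factorization into two quadratics over Q would force √(42771) ∈ Q (pairing opposite roots) or √269, √159 ∈ Q (other pairings), all impossible. Hence [Q(γ):Q] = 4 = [Q(√269, √159):Q], so Q(γ) = Q(√269, √159).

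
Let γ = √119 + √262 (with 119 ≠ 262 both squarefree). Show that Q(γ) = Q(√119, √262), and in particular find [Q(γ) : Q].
[Q(γ) : Q] = 4 (equivalently, Q(γ) = Q(√119, √262))

Obviously Q(γ) ⊆ Q(√119, √262), and [Q(√119, √262):Q] = 4 (since 119, 262 are distinct squarefree integers > 1 with 31178 not a perfect square). To show equality we compute the minimal polynomial of γ. From γ = √119 + √262: γ^2 = 119 + 2√(31178) + 262 = 381 + 2√(31178), so γ^2 - 381 = 2√(31178); squaring, (γ^2 - 381)^2 = 4·31178, i.e. γ^4 - 762γ^2 + 145161 - 124712 = 0, i.e. γ^4 - 762γ^2 + 20449 = 0. So γ is a root of x^4 - 762x^2 + 20449. This polynomial is irreducible over Q: it has no rational root (each ±√119 ± √262 is irrational), and any factorization into two quadratics over Q would force √(31178) ∈ Q (pairing opposite roots) or √119, √262 ∈ Q (other pairings), all impossible. Hence [Q(γ):Q] = 4 = [Q(√119, √262):Q], so Q(γ) = Q(√119, √262).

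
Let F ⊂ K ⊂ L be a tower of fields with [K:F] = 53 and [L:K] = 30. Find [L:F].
[L:F] = 1590

The tower law says that for any tower of field extensions F ⊂ K ⊂ L with finite degrees, [L:F] = [L:K] · [K:F]. Here this gives [L:F] = 30 · 53 = 1590.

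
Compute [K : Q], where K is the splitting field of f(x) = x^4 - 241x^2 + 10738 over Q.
[K : Q] = 4

Solving the quadratic in x^2: x^2 = (241 ± √(241^2 - 4·10738))/2 = (241 ± √15129)/2 = (241 ± 123)/2, giving x^2 = 182 or x^2 = 59. So f(x) = (x^2 - 182)(x^2 - 59) and the roots of f are ±√182, ±√59. Hence the splitting field is K = Q(√182, √59). Since 182 and 59 are distinct squarefree integers > 1, their product 10738 is not a perfect square, so √59 ∉ Q(√182). By the tower law [K:Q] = [Q(√182,√59):Q(√182)] · [Q(√182):Q] = 2 · 2 = 4.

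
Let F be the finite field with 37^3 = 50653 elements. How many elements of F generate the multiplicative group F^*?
There are φ(50652) = 14256 primitive elements

F_q^* is cyclic of order q - 1 = 50652. A cyclic group of order m has exactly φ(m) generators. Here m = 50652 = 2^2 · 3^3 · 7 · 67, so the number of primitive elements is φ(50652) = 14256.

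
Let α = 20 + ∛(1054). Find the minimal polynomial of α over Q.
m_α(x) = x^3 - 60x^2 + 1200x - 9054

Set β = α - 20 = ∛(1054), so β^3 = 1054. Then (α - 20)^3 - 1054 = 0, i.e. α is a root of g(x) = (x - 20)^3 - 1054 = x^3 - 60x^2 + 1200x - 9054. Since g(x) = h(x - 20) where h(x) = x^3 - 1054, and h is irreducible over Q (because 1054 is not a perfect cube, so h has no rational root, and a monic cubic with no rational root is irreducible), g is also irreducible (irreducibility is preserved under the substitution x → x - 20). Hence m_α(x) = x^3 - 60x^2 + 1200x - 9054.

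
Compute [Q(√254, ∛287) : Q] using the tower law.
[Q(√254, ∛287) : Q] = 6

Let L = Q(√254, ∛287). Since Q(√254) ⊂ L and [Q(√254):Q] = 2, the tower law gives 2 | [L:Q]. Likewise Q(∛287) ⊂ L with [Q(∛287):Q] = 3 (because 287 is not a perfect cube), so 3 | [L:Q]. As gcd(2,3) = 1, [L:Q] is divisible by 6. Conversely L is generated over Q by √254 and ∛287, so [L:Q] ≤ 2·3 = 6. Therefore [Q(√254, ∛287) : Q] = 6.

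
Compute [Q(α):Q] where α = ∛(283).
[Q(α):Q] = 3

The minimal polynomial of α is x^3 - 283, irreducible over Q since 283 is not a perfect cube (so x^3 - 283 has no rational root). Hence [Q(α):Q] = deg(m_α) = 3.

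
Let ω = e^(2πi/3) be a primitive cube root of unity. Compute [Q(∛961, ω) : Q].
[Q(∛961, ω) : Q] = 6

[Q(∛961):Q] = 3 (min poly x^3 - 961, irreducible since 961 is not a perfect cube). [Q(ω):Q] = 2 (min poly x^2 + x + 1). Since Q(∛961) ⊂ R and ω ∉ R, we have ω ∉ Q(∛961), so x^2 + x + 1 remains irreducible over Q(∛961) and [Q(∛961, ω) : Q(∛961)] = 2. By the tower law, [Q(∛961, ω) : Q] = 3 · 2 = 6. (In fact Q(∛961, ω) is the splitting field of x^3 - 961 over Q.)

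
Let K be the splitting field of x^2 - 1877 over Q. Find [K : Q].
[K : Q] = 2

f(x) = x^2 - 1877 factors as (x - √1877)(x + √1877). The splitting field is K = Q(√1877). Since 1877 is squarefree and > 1, it is not a perfect square, so x^2 - 1877 is irreducible over Q and [Q(√1877) : Q] = 2. Hence [K : Q] = 2.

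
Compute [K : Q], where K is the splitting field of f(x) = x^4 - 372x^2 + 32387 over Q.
[K : Q] = 4

Solving the quadratic in x^2: x^2 = (372 ± √(372^2 - 4·32387))/2 = (372 ± √8836)/2 = (372 ± 94)/2, giving x^2 = 233 or x^2 = 139. So f(x) = (x^2 - 233)(x^2 - 139) and the roots of f are ±√233, ±√139. Hence the splitting field is K = Q(√233, √139). Since 233 and 139 are distinct squarefree integers > 1, their product 32387 is not a perfect square, so √139 ∉ Q(√233). By the tower law [K:Q] = [Q(√233,√139):Q(√233)] · [Q(√233):Q] = 2 · 2 = 4.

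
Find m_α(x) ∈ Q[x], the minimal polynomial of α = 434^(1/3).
m_α(x) = x^3 - 434

α satisfies α^3 = 434, so x^3 - 434 annihilates α. By the rational root test, a rational root p/q (in lowest terms) of x^3 - 434 would satisfy p^3 = 434 q^3, forcing q = 1 and p^3 = 434; but 434 is not a perfect cube, contradiction. A monic cubic over Q with no rational root is irreducible (any nontrivial factorization would include a linear factor). Hence x^3 - 434 is the minimal polynomial of α, and in particular [Q(α):Q] = 3.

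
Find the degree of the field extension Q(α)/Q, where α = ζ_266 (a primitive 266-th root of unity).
[Q(α):Q] = 108

The minimal polynomial of ζ_266 over Q is the 266-th cyclotomic polynomial Φ_266(x), which is irreducible over Q and has degree φ(266) = 108. Hence [Q(α):Q] = φ(266) = 108.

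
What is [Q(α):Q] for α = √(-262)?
[Q(α):Q] = 2

[Q(α):Q] equals the degree of the minimal polynomial of α. Here α^2 = -262 and x^2 + 262 is irreducible (d = -262 is squarefree, ≠ 1, hence not a square), so deg(m_α) = 2. Thus [Q(α):Q] = 2.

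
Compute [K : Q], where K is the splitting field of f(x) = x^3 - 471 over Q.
[K : Q] = 6

The roots of x^3 - 471 are ∛471, ω∛471, ω^2∛471 where ω = e^(2πi/3) is a primitive cube root of unity, so K = Q(∛471, ω). Now [Q(∛471):Q] = 3 (since 471 is not a perfect cube, x^3 - 471 is irreducible) and [Q(ω):Q] = 2. Both 2 and 3 divide [K:Q], and [K:Q] ≤ 3·2 = 6, so [K:Q] = 6. (Equivalently: Q(∛471) ⊂ R but ω ∉ R, so [K : Q(∛471)] = 2.)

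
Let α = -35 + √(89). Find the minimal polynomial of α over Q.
m_α(x) = x^2 + 70x + 1136

From α + 35 = √(89), squaring gives (α + 35)^2 = 89, i.e. α^2 + 70α + 1225 = 89, so α^2 + 70α + 1136 = 0. The discriminant of x^2 + 70x + 1136 is (70)^2 - 4·(1136) = 4900 - 4544 = 356, and 4·(89) is not a perfect square in Q since 89 is squarefree and ≠ 1. Hence x^2 + 70x + 1136 is irreducible over Q and is the minimal polynomial of α.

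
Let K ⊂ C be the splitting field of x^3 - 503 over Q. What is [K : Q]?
[K : Q] = 6

The roots of x^3 - 503 are ∛503, ω∛503, ω^2∛503 where ω = e^(2πi/3) is a primitive cube root of unity, so K = Q(∛503, ω). Now [Q(∛503):Q] = 3 (since 503 is not a perfect cube, x^3 - 503 is irreducible) and [Q(ω):Q] = 2. Both 2 and 3 divide [K:Q], and [K:Q] ≤ 3·2 = 6, so [K:Q] = 6. (Equivalently: Q(∛503) ⊂ R but ω ∉ R, so [K : Q(∛503)] = 2.)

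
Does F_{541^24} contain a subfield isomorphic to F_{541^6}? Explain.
Yes: F_{541^6} is a subfield of F_{541^24}

F_{p^m} embeds in F_{p^n} iff m | n (since F_{p^n} is the splitting field of x^(p^n) - x, and F_{p^m} ⊂ F_{p^n} forces p^n to be a power of p^m, i.e. m | n; conversely if m | n then every root of x^(p^m) - x is a root of x^(p^n) - x). Here 6 | 24 (since 24 = 4·6), so F_{541^6} is a subfield of F_{541^24}, and [F_{541^24} : F_{541^6}] = 24/6 = 4.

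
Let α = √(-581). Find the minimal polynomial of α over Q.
m_α(x) = x^2 + 581

α satisfies α^2 + 581 = 0, so x^2 + 581 annihilates α. Since d = -581 is squarefree and ≠ 1, it is not a perfect square in Q, so x^2 + 581 has no rational root and is therefore irreducible over Q (a degree-2 polynomial over a field is irreducible iff it has no root). Hence m_α(x) = x^2 + 581.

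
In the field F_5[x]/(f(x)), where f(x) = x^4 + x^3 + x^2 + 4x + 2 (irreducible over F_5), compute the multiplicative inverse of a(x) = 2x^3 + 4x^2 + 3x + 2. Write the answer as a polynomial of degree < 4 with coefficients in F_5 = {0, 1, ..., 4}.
a(x)^(-1) ≡ 4x^2 + 2x (mod f(x))

Since f is irreducible over F_5, F_5[x]/(f) is a field and a(x) ≠ 0 has an inverse. Apply the extended Euclidean algorithm to f(x) and a(x) in F_5[x]: f(x) = (3x + 2)·a(x) + (4x^2 + 2x + 3);  a(x) = (3x + 2)·(4x^2 + 2x + 3) + (1). The last nonzero remainder is the constant 1 = gcd(f, a) in F_5. Back-substituting through the division chain expresses 1 = s(x)·a(x) + t(x)·f(x) with s(x) ≡ 4x^2 + 2x (mod f), so a(x)^(-1) ≡ s(x) = 4x^2 + 2x (mod f). Check: (2x^3 + 4x^2 + 3x + 2)·(4x^2 + 2x) = 3x^5 + 4x^2 + 4x ≡ 1 (mod x^4 + x^3 + x^2 + 4x + 2).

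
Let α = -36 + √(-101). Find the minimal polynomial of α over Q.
m_α(x) = x^2 + 72x + 1397

From α + 36 = √(-101), squaring gives (α + 36)^2 = -101, i.e. α^2 + 72α + 1296 = -101, so α^2 + 72α + 1397 = 0. The discriminant of x^2 + 72x + 1397 is (72)^2 - 4·(1397) = 5184 - 5588 = -404, and 4·(-101) is not a perfect square in Q since -101 is squarefree and ≠ 1. Hence x^2 + 72x + 1397 is irreducible over Q and is the minimal polynomial of α.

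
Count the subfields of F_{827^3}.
F_{827^3} has 2 subfields

The subfields of F_{p^n} are exactly the fields F_{p^d} for d | n (each is the fixed field of the unique index-d subgroup of Gal(F_{p^n}/F_p) ≅ Z/nZ). The divisors of n = 3 are {1, 3}, giving 2 subfields: F_{827^1}, F_{827^3}.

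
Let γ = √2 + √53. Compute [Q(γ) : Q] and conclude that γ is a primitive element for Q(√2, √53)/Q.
[Q(γ) : Q] = 4 (equivalently, Q(γ) = Q(√2, √53))

Obviously Q(γ) ⊆ Q(√2, √53), and [Q(√2, √53):Q] = 4 (since 2, 53 are distinct squarefree integers > 1 with 106 not a perfect square). To show equality we compute the minimal polynomial of γ. From γ = √2 + √53: γ^2 = 2 + 2√(106) + 53 = 55 + 2√(106), so γ^2 - 55 = 2√(106); squaring, (γ^2 - 55)^2 = 4·106, i.e. γ^4 - 110γ^2 + 3025 - 424 = 0, i.e. γ^4 - 110γ^2 + 2601 = 0. So γ is a root of x^4 - 110x^2 + 2601. This polynomial is irreducible over Q: it has no rational root (each ±√2 ± √53 is irrational), and any factorization into two quadratics over Q would force √(106) ∈ Q (pairing opposite roots) or √2, √53 ∈ Q (other pairings), all impossible. Hence [Q(γ):Q] = 4 = [Q(√2, √53):Q], so Q(γ) = Q(√2, √53).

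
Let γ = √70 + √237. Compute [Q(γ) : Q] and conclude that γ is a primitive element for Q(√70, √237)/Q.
[Q(γ) : Q] = 4 (equivalently, Q(γ) = Q(√70, √237))

Obviously Q(γ) ⊆ Q(√70, √237), and [Q(√70, √237):Q] = 4 (since 70, 237 are distinct squarefree integers > 1 with 16590 not a perfect square). To show equality we compute the minimal polynomial of γ. From γ = √70 + √237: γ^2 = 70 + 2√(16590) + 237 = 307 + 2√(16590), so γ^2 - 307 = 2√(16590); squaring, (γ^2 - 307)^2 = 4·16590, i.e. γ^4 - 614γ^2 + 94249 - 66360 = 0, i.e. γ^4 - 614γ^2 + 27889 = 0. So γ is a root of x^4 - 614x^2 + 27889. This polynomial is irreducible over Q: it has no rational root (each ±√70 ± √237 is irrational), and any factorization into two quadratics over Q would force √(16590) ∈ Q (pairing opposite roots) or √70, √237 ∈ Q (other pairings), all impossible. Hence [Q(γ):Q] = 4 = [Q(√70, √237):Q], so Q(γ) = Q(√70, √237).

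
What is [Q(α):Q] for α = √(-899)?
[Q(α):Q] = 2

[Q(α):Q] equals the degree of the minimal polynomial of α. Here α^2 = -899 and x^2 + 899 is irreducible (d = -899 is squarefree, ≠ 1, hence not a square), so deg(m_α) = 2. Thus [Q(α):Q] = 2.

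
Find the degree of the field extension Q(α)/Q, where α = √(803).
[Q(α):Q] = 2

[Q(α):Q] equals the degree of the minimal polynomial of α. Here α^2 = 803 and x^2 - 803 is irreducible (d = 803 is squarefree, ≠ 1, hence not a square), so deg(m_α) = 2. Thus [Q(α):Q] = 2.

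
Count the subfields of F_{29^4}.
F_{29^4} has 3 subfields

The subfields of F_{p^n} are exactly the fields F_{p^d} for d | n (each is the fixed field of the unique index-d subgroup of Gal(F_{p^n}/F_p) ≅ Z/nZ). The divisors of n = 4 are {1, 2, 4}, giving 3 subfields: F_{29^1}, F_{29^2}, F_{29^4}.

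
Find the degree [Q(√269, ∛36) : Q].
[Q(√269, ∛36) : Q] = 6

Let L = Q(√269, ∛36). Since Q(√269) ⊂ L and [Q(√269):Q] = 2, the tower law gives 2 | [L:Q]. Likewise Q(∛36) ⊂ L with [Q(∛36):Q] = 3 (because 36 is not a perfect cube), so 3 | [L:Q]. As gcd(2,3) = 1, [L:Q] is divisible by 6. Conversely L is generated over Q by √269 and ∛36, so [L:Q] ≤ 2·3 = 6. Therefore [Q(√269, ∛36) : Q] = 6.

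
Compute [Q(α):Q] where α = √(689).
[Q(α):Q] = 2

[Q(α):Q] equals the degree of the minimal polynomial of α. Here α^2 = 689 and x^2 - 689 is irreducible (d = 689 is squarefree, ≠ 1, hence not a square), so deg(m_α) = 2. Thus [Q(α):Q] = 2.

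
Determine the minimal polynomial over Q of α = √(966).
m_α(x) = x^2 - 966

α satisfies α^2 - 966 = 0, so x^2 - 966 annihilates α. Since d = 966 is squarefree and ≠ 1, it is not a perfect square in Q, so x^2 - 966 has no rational root and is therefore irreducible over Q (a degree-2 polynomial over a field is irreducible iff it has no root). Hence m_α(x) = x^2 - 966.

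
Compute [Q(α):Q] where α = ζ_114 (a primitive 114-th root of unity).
[Q(α):Q] = 36

The minimal polynomial of ζ_114 over Q is the 114-th cyclotomic polynomial Φ_114(x), which is irreducible over Q and has degree φ(114) = 36. Hence [Q(α):Q] = φ(114) = 36.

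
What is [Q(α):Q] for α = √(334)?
[Q(α):Q] = 2

[Q(α):Q] equals the degree of the minimal polynomial of α. Here α^2 = 334 and x^2 - 334 is irreducible (d = 334 is squarefree, ≠ 1, hence not a square), so deg(m_α) = 2. Thus [Q(α):Q] = 2.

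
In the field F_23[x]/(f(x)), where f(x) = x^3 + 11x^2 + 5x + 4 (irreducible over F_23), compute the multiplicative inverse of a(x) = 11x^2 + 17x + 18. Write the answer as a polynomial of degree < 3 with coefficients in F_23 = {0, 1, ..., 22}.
a(x)^(-1) ≡ 2x^2 + 18x + 17 (mod f(x))

Since f is irreducible over F_23, F_23[x]/(f) is a field and a(x) ≠ 0 has an inverse. Apply the extended Euclidean algorithm to f(x) and a(x) in F_23[x]: f(x) = (21x + 2)·a(x) + (7x + 14);  a(x) = (18x + 19)·(7x + 14) + (5). The last nonzero remainder is the constant 5 = gcd(f, a) in F_23. Back-substituting through the division chain expresses 5 = s(x)·a(x) + t(x)·f(x) with s(x) ≡ 10x^2 + 21x + 16 (mod f), so (10x^2 + 21x + 16)·a(x) ≡ 5 (mod f). Multiplying by 5^(-1) ≡ 14 in F_23 gives a(x)^(-1) ≡ 14·(10x^2 + 21x + 16) ≡ 2x^2 + 18x + 17 (mod f). Check: (11x^2 + 17x + 18)·(2x^2 + 18x + 17) = 22x^4 + 2x^3 + 15x + 7 ≡ 1 (mod x^3 + 11x^2 + 5x + 4).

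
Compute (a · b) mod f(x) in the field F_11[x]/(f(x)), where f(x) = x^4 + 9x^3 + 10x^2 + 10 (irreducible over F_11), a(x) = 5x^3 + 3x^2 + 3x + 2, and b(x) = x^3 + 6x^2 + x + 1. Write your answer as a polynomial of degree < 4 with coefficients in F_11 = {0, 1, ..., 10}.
a · b ≡ 8x^3 + 8x^2 + 4x + 9 (mod f(x))

Multiply in F_11[x]: a(x)·b(x) = (5x^3 + 3x^2 + 3x + 2)·(x^3 + 6x^2 + x + 1) = 5x^6 + 4x^4 + 6x^3 + 7x^2 + 5x + 2. This has degree ≥ 4, so divide by f(x) over F_11: 5x^6 + 4x^4 + 6x^3 + 7x^2 + 5x + 2 = (5x^2 + 10x + 7)·(x^4 + 9x^3 + 10x^2 + 10) + (8x^3 + 8x^2 + 4x + 9). Hence a·b ≡ 8x^3 + 8x^2 + 4x + 9 (mod f). (F_11[x]/(f) is a field with 11^4 = 14641 elements since f is irreducible of degree 4.)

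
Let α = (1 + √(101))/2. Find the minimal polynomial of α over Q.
m_α(x) = x^2 - x - 25

From 2α - 1 = √(101), squaring gives (2α - 1)^2 = 101, i.e. 4α^2 - 4α + 1 = 101, so α^2 - α + (1 - 101)/4 = 0. Since 101 ≡ 1 (mod 4), (1 - 101)/4 = -25 ∈ Z. The polynomial x^2 - x - 25 has discriminant 1 - 4·(-25) = 101, which is not a perfect square in Q (d = 101 is squarefree and ≠ 1), so x^2 - x - 25 is irreducible over Q. It is the minimal polynomial of α.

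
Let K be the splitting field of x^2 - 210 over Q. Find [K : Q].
[K : Q] = 2

f(x) = x^2 - 210 factors as (x - √210)(x + √210). The splitting field is K = Q(√210). Since 210 is squarefree and > 1, it is not a perfect square, so x^2 - 210 is irreducible over Q and [Q(√210) : Q] = 2. Hence [K : Q] = 2.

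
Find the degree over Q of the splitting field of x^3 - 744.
[K : Q] = 6

The roots of x^3 - 744 are ∛744, ω∛744, ω^2∛744 where ω = e^(2πi/3) is a primitive cube root of unity, so K = Q(∛744, ω). Now [Q(∛744):Q] = 3 (since 744 is not a perfect cube, x^3 - 744 is irreducible) and [Q(ω):Q] = 2. Both 2 and 3 divide [K:Q], and [K:Q] ≤ 3·2 = 6, so [K:Q] = 6. (Equivalently: Q(∛744) ⊂ R but ω ∉ R, so [K : Q(∛744)] = 2.)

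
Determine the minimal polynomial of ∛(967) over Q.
m_α(x) = x^3 - 967

α satisfies α^3 = 967, so x^3 - 967 annihilates α. By the rational root test, a rational root p/q (in lowest terms) of x^3 - 967 would satisfy p^3 = 967 q^3, forcing q = 1 and p^3 = 967; but 967 is not a perfect cube, contradiction. A monic cubic over Q with no rational root is irreducible (any nontrivial factorization would include a linear factor). Hence x^3 - 967 is the minimal polynomial of α, and in particular [Q(α):Q] = 3.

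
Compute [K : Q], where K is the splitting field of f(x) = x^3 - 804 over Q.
[K : Q] = 6

The roots of x^3 - 804 are ∛804, ω∛804, ω^2∛804 where ω = e^(2πi/3) is a primitive cube root of unity, so K = Q(∛804, ω). Now [Q(∛804):Q] = 3 (since 804 is not a perfect cube, x^3 - 804 is irreducible) and [Q(ω):Q] = 2. Both 2 and 3 divide [K:Q], and [K:Q] ≤ 3·2 = 6, so [K:Q] = 6. (Equivalently: Q(∛804) ⊂ R but ω ∉ R, so [K : Q(∛804)] = 2.)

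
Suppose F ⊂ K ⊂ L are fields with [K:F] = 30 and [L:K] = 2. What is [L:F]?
[L:F] = 60

The tower law says that for any tower of field extensions F ⊂ K ⊂ L with finite degrees, [L:F] = [L:K] · [K:F]. Here this gives [L:F] = 2 · 30 = 60.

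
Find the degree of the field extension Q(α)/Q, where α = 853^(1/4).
[Q(α):Q] = 4

α is a root of x^4 - 853. By Eisenstein's criterion at the prime p = 853 (which divides the constant term 853 but p^2 = 727609 does not, since 853 is squarefree), x^4 - 853 is irreducible over Q. Hence [Q(α):Q] = 4.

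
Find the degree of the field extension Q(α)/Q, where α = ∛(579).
[Q(α):Q] = 3

The minimal polynomial of α is x^3 - 579, irreducible over Q since 579 is not a perfect cube (so x^3 - 579 has no rational root). Hence [Q(α):Q] = deg(m_α) = 3.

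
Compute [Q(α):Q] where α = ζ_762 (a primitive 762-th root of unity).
[Q(α):Q] = 252

The minimal polynomial of ζ_762 over Q is the 762-th cyclotomic polynomial Φ_762(x), which is irreducible over Q and has degree φ(762) = 252. Hence [Q(α):Q] = φ(762) = 252.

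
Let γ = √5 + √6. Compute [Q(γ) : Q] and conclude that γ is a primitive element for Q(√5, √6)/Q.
[Q(γ) : Q] = 4 (equivalently, Q(γ) = Q(√5, √6))

Obviously Q(γ) ⊆ Q(√5, √6), and [Q(√5, √6):Q] = 4 (since 5, 6 are distinct squarefree integers > 1 with 30 not a perfect square). To show equality we compute the minimal polynomial of γ. From γ = √5 + √6: γ^2 = 5 + 2√(30) + 6 = 11 + 2√(30), so γ^2 - 11 = 2√(30); squaring, (γ^2 - 11)^2 = 4·30, i.e. γ^4 - 22γ^2 + 121 - 120 = 0, i.e. γ^4 - 22γ^2 + 1 = 0. So γ is a root of x^4 - 22x^2 + 1. This polynomial is irreducible over Q: it has no rational root (each ±√5 ± √6 is irrational), and any factorization into two quadratics over Q would force √(30) ∈ Q (pairing opposite roots) or √5, √6 ∈ Q (other pairings), all impossible. Hence [Q(γ):Q] = 4 = [Q(√5, √6):Q], so Q(γ) = Q(√5, √6).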